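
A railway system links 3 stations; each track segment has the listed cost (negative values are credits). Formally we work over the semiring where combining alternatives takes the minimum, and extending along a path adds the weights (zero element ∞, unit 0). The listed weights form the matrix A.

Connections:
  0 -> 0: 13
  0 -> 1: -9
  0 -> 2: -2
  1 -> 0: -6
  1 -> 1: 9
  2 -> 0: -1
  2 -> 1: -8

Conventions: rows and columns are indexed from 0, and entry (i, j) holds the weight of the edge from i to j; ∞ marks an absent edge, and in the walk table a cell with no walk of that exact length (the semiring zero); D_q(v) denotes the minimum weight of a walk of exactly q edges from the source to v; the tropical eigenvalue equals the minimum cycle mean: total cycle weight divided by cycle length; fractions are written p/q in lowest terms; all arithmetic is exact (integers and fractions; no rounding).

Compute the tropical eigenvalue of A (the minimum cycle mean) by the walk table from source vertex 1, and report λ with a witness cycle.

q=0: [∞, 0, ∞]
q=1: [-6, 9, ∞]
q=2: [3, -15, -8]
q=3: [-21, -16, 1]
Optimal cycle mean attained by: cycle 0->1->0, total (-9) + (-6), length 2.
Answer: λ = -15/2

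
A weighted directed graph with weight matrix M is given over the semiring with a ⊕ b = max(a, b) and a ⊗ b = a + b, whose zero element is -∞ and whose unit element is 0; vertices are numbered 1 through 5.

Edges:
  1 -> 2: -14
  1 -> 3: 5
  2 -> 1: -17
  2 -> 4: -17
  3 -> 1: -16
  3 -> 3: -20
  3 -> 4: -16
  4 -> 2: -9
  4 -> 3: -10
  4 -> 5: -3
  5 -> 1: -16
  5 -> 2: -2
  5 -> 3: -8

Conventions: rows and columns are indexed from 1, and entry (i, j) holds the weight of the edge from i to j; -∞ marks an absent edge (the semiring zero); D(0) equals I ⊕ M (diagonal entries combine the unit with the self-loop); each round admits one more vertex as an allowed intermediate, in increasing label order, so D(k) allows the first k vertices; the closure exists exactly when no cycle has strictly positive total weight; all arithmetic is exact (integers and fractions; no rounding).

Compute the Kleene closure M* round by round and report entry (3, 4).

D(0):
  [0, -14, 5, -∞, -∞]
  [-17, 0, -∞, -17, -∞]
  [-16, -∞, 0, -16, -∞]
  [-∞, -9, -10, 0, -3]
  [-16, -2, -8, -∞, 0]
D(1):
  [0, -14, 5, -∞, -∞]
  [-17, 0, -12, -17, -∞]
  [-16, -30, 0, -16, -∞]
  [-∞, -9, -10, 0, -3]
  [-16, -2, -8, -∞, 0]
D(2):
  [0, -14, 5, -31, -∞]
  [-17, 0, -12, -17, -∞]
  [-16, -30, 0, -16, -∞]
  [-26, -9, -10, 0, -3]
  [-16, -2, -8, -19, 0]
D(3):
  [0, -14, 5, -11, -∞]
  [-17, 0, -12, -17, -∞]
  [-16, -30, 0, -16, -∞]
  [-26, -9, -10, 0, -3]
  [-16, -2, -8, -19, 0]
D(4):
  [0, -14, 5, -11, -14]
  [-17, 0, -12, -17, -20]
  [-16, -25, 0, -16, -19]
  [-26, -9, -10, 0, -3]
  [-16, -2, -8, -19, 0]
D(5):
  [0, -14, 5, -11, -14]
  [-17, 0, -12, -17, -20]
  [-16, -21, 0, -16, -19]
  [-19, -5, -10, 0, -3]
  [-16, -2, -8, -19, 0]
Answer: M*[3][4] = -16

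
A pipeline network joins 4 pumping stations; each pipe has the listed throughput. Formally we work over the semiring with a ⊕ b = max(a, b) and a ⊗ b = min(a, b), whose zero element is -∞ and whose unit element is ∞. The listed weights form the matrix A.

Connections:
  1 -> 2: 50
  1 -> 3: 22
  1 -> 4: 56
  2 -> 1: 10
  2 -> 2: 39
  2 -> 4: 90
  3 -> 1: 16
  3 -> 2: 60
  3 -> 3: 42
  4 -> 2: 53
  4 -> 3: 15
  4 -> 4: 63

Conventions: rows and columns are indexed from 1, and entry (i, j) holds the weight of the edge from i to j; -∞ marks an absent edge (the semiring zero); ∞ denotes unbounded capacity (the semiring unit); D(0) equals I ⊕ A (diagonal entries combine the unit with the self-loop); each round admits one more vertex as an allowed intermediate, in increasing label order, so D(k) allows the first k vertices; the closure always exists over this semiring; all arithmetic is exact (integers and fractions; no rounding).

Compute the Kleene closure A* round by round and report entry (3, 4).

D(0):
  [∞, 50, 22, 56]
  [10, ∞, -∞, 90]
  [16, 60, ∞, -∞]
  [-∞, 53, 15, ∞]
D(1):
  [∞, 50, 22, 56]
  [10, ∞, 10, 90]
  [16, 60, ∞, 16]
  [-∞, 53, 15, ∞]
D(2):
  [∞, 50, 22, 56]
  [10, ∞, 10, 90]
  [16, 60, ∞, 60]
  [10, 53, 15, ∞]
D(3):
  [∞, 50, 22, 56]
  [10, ∞, 10, 90]
  [16, 60, ∞, 60]
  [15, 53, 15, ∞]
D(4):
  [∞, 53, 22, 56]
  [15, ∞, 15, 90]
  [16, 60, ∞, 60]
  [15, 53, 15, ∞]
Answer: A*[3][4] = 60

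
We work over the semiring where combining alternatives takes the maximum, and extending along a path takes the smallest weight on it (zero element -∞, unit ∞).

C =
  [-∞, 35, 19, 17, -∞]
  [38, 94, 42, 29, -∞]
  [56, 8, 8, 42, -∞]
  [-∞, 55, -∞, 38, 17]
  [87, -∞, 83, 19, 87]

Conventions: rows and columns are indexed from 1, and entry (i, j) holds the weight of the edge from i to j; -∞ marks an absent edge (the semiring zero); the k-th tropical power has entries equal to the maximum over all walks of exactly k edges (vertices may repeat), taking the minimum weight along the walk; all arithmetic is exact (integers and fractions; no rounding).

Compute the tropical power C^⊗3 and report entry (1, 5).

C^⊗2:
  [35, 35, 35, 29, 17]
  [42, 94, 42, 42, 17]
  [8, 42, 19, 38, 17]
  [38, 55, 42, 38, 17]
  [87, 35, 83, 42, 87]
C^⊗3:
  [35, 35, 35, 35, 17]
  [42, 94, 42, 42, 17]
  [38, 42, 42, 38, 17]
  [42, 55, 42, 42, 17]
  [87, 42, 83, 42, 87]
Key observation: the optimum is the walk 1->2->4->5, with weight 35 min 29 min 17 = 17.
Optimal value attained by: walk 1->2->4->5.
Answer: (C^⊗3)[1][5] = 17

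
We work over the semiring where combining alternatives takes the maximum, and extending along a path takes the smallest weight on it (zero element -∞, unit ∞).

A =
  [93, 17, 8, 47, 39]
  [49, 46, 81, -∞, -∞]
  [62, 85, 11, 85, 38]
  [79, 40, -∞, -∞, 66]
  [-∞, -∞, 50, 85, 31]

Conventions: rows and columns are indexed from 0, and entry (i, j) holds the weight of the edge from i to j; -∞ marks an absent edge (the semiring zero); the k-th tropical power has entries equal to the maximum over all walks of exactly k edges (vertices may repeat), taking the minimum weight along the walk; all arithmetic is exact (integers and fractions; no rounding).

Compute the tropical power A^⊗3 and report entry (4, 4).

A^⊗2:
  [93, 40, 39, 47, 47]
  [62, 81, 46, 81, 39]
  [79, 46, 81, 47, 66]
  [79, 40, 50, 66, 39]
  [79, 50, 31, 50, 66]
A^⊗3:
  [93, 40, 47, 47, 47]
  [79, 46, 81, 47, 66]
  [79, 81, 50, 81, 47]
  [79, 50, 40, 50, 66]
  [79, 46, 50, 66, 50]
Key observation: the optimum is the walk 4->2->3->4, with weight 50 min 85 min 66 = 50.
Optimal value attained by: walk 4->2->3->4.
Answer: (A^⊗3)[4][4] = 50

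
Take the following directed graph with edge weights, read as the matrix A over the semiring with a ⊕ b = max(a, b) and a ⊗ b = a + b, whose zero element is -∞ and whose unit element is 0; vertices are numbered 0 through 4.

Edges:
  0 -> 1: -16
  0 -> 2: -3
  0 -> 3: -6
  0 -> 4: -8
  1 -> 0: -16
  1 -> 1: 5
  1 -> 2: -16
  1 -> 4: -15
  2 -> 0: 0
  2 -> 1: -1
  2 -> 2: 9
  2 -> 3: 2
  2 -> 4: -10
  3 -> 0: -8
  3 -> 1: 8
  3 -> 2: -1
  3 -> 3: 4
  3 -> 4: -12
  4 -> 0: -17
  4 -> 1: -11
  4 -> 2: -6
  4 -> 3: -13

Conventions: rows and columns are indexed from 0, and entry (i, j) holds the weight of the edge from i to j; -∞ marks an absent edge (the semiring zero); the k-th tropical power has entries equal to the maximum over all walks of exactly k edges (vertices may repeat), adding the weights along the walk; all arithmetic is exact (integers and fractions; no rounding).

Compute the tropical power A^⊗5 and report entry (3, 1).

A^⊗2:
  [-3, 2, 6, -1, -13]
  [-11, 10, -7, -14, -10]
  [9, 10, 18, 11, -1]
  [-1, 13, 8, 8, -7]
  [-6, -5, 3, -4, -16]
A^⊗3:
  [6, 7, 15, 8, -4]
  [-6, 15, 2, -5, -5]
  [18, 19, 27, 20, 8]
  [8, 18, 17, 12, -2]
  [3, 4, 12, 5, -7]
A^⊗4:
  [15, 16, 24, 17, 5]
  [2, 20, 11, 4, 0]
  [27, 28, 36, 29, 17]
  [17, 23, 26, 19, 7]
  [12, 13, 21, 14, 2]
A^⊗5:
  [24, 25, 33, 26, 14]
  [11, 25, 20, 13, 5]
  [36, 37, 45, 38, 26]
  [26, 28, 35, 28, 16]
  [21, 22, 30, 23, 11]
Key observation: the optimum is the walk 3->1->1->1->1->1, with weight 8 + 5 + 5 + 5 + 5 = 28.
Optimal value attained by: walk 3->1->1->1->1->1.
Answer: (A^⊗5)[3][1] = 28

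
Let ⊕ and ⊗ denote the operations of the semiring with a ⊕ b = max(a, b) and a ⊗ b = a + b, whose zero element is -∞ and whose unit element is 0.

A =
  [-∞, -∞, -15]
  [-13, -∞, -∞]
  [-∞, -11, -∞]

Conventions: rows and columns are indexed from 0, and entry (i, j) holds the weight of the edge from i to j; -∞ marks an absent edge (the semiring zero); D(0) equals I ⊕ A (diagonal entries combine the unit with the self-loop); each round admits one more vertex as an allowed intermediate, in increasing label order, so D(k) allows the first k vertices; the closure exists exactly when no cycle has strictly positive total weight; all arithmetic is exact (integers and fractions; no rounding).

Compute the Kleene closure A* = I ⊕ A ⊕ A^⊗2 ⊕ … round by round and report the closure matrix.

D(0):
  [0, -∞, -15]
  [-13, 0, -∞]
  [-∞, -11, 0]
D(1):
  [0, -∞, -15]
  [-13, 0, -28]
  [-∞, -11, 0]
D(2):
  [0, -∞, -15]
  [-13, 0, -28]
  [-24, -11, 0]
D(3):
  [0, -26, -15]
  [-13, 0, -28]
  [-24, -11, 0]
Answer: A* = [[0, -26, -15], [-13, 0, -28], [-24, -11, 0]]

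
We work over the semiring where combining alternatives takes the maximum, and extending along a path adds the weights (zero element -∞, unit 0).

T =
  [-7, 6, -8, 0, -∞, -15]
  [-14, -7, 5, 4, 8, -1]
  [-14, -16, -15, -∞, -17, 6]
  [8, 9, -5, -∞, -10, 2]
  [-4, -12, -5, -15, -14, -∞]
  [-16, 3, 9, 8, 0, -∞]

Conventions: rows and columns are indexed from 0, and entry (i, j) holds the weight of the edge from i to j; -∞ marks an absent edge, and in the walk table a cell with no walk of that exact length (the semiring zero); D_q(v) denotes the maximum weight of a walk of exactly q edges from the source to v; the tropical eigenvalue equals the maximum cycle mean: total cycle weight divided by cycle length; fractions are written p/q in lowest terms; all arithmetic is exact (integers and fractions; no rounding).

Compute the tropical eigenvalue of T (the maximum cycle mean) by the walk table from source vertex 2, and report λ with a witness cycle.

q=0: [-∞, -∞, 0, -∞, -∞, -∞]
q=1: [-14, -16, -15, -∞, -17, 6]
q=2: [-10, 9, 15, 14, 6, -9]
q=3: [22, 23, 14, 13, 17, 21]
q=4: [21, 28, 30, 29, 31, 22]
q=5: [37, 38, 33, 32, 36, 36]
q=6: [40, 43, 45, 44, 46, 39]
Optimal cycle mean attained by: cycle 2->5->2, total 6 + 9, length 2.
Answer: λ = 15/2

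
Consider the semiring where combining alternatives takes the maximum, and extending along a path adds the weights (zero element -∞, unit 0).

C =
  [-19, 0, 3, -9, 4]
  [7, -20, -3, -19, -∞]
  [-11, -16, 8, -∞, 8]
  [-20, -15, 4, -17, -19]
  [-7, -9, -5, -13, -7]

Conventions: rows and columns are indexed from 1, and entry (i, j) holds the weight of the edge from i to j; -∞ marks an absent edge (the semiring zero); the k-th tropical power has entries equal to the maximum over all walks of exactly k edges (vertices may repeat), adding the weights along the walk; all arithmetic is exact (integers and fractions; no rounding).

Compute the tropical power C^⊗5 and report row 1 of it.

C^⊗2:
  [7, -5, 11, -9, 11]
  [-12, 7, 10, -2, 11]
  [1, -1, 16, -5, 16]
  [-7, -12, 12, -29, 12]
  [-2, -7, 3, -16, 3]
C^⊗3:
  [4, 7, 19, -2, 19]
  [14, 2, 18, -2, 18]
  [9, 7, 24, 3, 24]
  [5, 3, 20, -1, 20]
  [0, -2, 11, -10, 11]
C^⊗4:
  [14, 10, 27, 6, 27]
  [11, 14, 26, 5, 26]
  [17, 15, 32, 11, 32]
  [13, 11, 28, 7, 28]
  [5, 2, 19, -2, 19]
C^⊗5:
  [20, 18, 35, 14, 35]
  [21, 17, 34, 13, 34]
  [25, 23, 40, 19, 40]
  [21, 19, 36, 15, 36]
  [12, 10, 27, 6, 27]
Answer: row 1 of C^⊗5 = [20, 18, 35, 14, 35]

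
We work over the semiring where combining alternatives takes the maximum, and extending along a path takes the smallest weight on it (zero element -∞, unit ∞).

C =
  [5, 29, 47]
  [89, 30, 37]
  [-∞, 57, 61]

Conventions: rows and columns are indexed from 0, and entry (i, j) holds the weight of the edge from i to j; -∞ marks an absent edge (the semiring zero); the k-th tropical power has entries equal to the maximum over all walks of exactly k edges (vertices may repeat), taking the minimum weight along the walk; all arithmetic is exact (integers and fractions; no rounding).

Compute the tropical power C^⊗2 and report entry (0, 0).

C^⊗2:
  [29, 47, 47]
  [30, 37, 47]
  [57, 57, 61]
Key observation: the optimum is the walk 0->1->0, with weight 29 min 89 = 29.
Optimal value attained by: walk 0->1->0.
Answer: (C^⊗2)[0][0] = 29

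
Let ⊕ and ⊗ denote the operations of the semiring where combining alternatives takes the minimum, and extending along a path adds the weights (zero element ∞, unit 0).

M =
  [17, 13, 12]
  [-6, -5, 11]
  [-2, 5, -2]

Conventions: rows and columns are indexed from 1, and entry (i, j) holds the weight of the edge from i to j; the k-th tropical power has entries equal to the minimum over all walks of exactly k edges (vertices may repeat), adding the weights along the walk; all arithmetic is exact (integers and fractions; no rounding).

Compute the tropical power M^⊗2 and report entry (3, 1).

M^⊗2:
  [7, 8, 10]
  [-11, -10, 6]
  [-4, 0, -4]
Key observation: the optimum is the walk 3->3->1, with weight (-2) + (-2) = -4.
Optimal value attained by: walk 3->3->1.
Answer: (M^⊗2)[3][1] = -4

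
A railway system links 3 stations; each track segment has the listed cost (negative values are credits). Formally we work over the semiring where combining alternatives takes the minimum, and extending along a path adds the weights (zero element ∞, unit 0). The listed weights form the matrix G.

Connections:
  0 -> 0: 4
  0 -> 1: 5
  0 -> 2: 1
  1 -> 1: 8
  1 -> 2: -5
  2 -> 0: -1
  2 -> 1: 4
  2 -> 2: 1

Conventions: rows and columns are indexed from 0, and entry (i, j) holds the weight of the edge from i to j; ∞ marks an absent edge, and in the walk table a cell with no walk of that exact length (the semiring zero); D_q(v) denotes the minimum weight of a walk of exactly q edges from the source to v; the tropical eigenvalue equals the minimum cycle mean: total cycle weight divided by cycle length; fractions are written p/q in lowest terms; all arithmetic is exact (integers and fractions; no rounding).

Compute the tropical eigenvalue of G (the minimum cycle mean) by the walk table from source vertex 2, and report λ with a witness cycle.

q=0: [∞, ∞, 0]
q=1: [-1, 4, 1]
q=2: [0, 4, -1]
q=3: [-2, 3, -1]
Optimal cycle mean attained by: cycle 1->2->1, total (-5) + 4, length 2.
Answer: λ = -1/2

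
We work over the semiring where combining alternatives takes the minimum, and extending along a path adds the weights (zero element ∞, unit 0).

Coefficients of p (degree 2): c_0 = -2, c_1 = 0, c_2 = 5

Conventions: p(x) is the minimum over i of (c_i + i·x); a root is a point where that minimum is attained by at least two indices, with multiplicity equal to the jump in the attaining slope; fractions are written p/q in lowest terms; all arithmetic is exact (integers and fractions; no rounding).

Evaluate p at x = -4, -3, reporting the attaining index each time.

p(-4) = min(-2+0·(-4)=-2, 0+1·(-4)=-4, 5+2·(-4)=-3) = -4 (attained by i=1)
p(-3) = min(-2+0·(-3)=-2, 0+1·(-3)=-3, 5+2·(-3)=-1) = -3 (attained by i=1)
Answer: p(-4) = -4; p(-3) = -3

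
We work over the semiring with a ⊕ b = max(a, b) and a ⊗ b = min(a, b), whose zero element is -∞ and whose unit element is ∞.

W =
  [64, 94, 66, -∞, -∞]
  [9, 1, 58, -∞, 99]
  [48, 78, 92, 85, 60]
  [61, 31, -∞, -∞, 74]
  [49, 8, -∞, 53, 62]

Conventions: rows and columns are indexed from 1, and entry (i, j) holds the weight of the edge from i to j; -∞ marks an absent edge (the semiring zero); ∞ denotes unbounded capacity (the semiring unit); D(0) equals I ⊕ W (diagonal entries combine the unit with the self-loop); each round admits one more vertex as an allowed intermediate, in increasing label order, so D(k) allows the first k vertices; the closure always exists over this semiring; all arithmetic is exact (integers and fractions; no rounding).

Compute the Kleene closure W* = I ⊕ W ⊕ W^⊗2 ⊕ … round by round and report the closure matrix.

D(0):
  [∞, 94, 66, -∞, -∞]
  [9, ∞, 58, -∞, 99]
  [48, 78, ∞, 85, 60]
  [61, 31, -∞, ∞, 74]
  [49, 8, -∞, 53, ∞]
D(1):
  [∞, 94, 66, -∞, -∞]
  [9, ∞, 58, -∞, 99]
  [48, 78, ∞, 85, 60]
  [61, 61, 61, ∞, 74]
  [49, 49, 49, 53, ∞]
D(2):
  [∞, 94, 66, -∞, 94]
  [9, ∞, 58, -∞, 99]
  [48, 78, ∞, 85, 78]
  [61, 61, 61, ∞, 74]
  [49, 49, 49, 53, ∞]
D(3):
  [∞, 94, 66, 66, 94]
  [48, ∞, 58, 58, 99]
  [48, 78, ∞, 85, 78]
  [61, 61, 61, ∞, 74]
  [49, 49, 49, 53, ∞]
D(4):
  [∞, 94, 66, 66, 94]
  [58, ∞, 58, 58, 99]
  [61, 78, ∞, 85, 78]
  [61, 61, 61, ∞, 74]
  [53, 53, 53, 53, ∞]
D(5):
  [∞, 94, 66, 66, 94]
  [58, ∞, 58, 58, 99]
  [61, 78, ∞, 85, 78]
  [61, 61, 61, ∞, 74]
  [53, 53, 53, 53, ∞]
Answer: W* = [[∞, 94, 66, 66, 94], [58, ∞, 58, 58, 99], [61, 78, ∞, 85, 78], [61, 61, 61, ∞, 74], [53, 53, 53, 53, ∞]]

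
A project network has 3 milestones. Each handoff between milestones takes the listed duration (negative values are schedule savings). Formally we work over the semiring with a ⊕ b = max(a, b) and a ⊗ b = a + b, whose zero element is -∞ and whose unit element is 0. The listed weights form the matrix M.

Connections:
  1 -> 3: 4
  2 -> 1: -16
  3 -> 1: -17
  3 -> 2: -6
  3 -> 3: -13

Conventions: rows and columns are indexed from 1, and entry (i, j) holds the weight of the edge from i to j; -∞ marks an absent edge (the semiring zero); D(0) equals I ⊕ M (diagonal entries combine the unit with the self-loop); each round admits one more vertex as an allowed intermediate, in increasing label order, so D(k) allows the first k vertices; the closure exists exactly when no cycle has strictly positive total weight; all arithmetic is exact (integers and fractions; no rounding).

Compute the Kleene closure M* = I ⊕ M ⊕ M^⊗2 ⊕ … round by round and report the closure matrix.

D(0):
  [0, -∞, 4]
  [-16, 0, -∞]
  [-17, -6, 0]
D(1):
  [0, -∞, 4]
  [-16, 0, -12]
  [-17, -6, 0]
D(2):
  [0, -∞, 4]
  [-16, 0, -12]
  [-17, -6, 0]
D(3):
  [0, -2, 4]
  [-16, 0, -12]
  [-17, -6, 0]
Answer: M* = [[0, -2, 4], [-16, 0, -12], [-17, -6, 0]]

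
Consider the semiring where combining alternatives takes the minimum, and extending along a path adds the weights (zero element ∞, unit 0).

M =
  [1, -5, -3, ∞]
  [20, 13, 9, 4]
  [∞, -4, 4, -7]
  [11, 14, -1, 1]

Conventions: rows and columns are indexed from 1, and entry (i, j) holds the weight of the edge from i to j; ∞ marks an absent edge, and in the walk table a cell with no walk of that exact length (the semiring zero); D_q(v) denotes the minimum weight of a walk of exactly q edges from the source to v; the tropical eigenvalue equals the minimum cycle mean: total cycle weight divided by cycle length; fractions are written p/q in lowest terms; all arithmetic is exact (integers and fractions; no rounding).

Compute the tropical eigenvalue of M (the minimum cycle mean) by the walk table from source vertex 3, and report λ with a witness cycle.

q=0: [∞, ∞, 0, ∞]
q=1: [∞, -4, 4, -7]
q=2: [4, 0, -8, -6]
q=3: [5, -12, -7, -15]
q=4: [-4, -11, -16, -14]
Optimal cycle mean attained by: cycle 3->4->3, total (-7) + (-1), length 2.
Answer: λ = -4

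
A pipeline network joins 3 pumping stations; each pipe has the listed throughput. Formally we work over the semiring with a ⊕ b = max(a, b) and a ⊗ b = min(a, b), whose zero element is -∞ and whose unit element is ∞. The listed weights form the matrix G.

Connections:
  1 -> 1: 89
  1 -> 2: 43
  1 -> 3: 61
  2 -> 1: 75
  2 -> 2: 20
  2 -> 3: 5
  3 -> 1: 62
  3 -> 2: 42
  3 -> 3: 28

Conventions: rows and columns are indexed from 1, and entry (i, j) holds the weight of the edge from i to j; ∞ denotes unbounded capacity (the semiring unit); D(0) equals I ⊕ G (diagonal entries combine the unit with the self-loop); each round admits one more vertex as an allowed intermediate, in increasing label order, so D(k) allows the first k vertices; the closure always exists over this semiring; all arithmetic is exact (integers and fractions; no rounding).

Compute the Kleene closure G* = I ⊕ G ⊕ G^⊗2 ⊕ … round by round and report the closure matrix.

D(0):
  [∞, 43, 61]
  [75, ∞, 5]
  [62, 42, ∞]
D(1):
  [∞, 43, 61]
  [75, ∞, 61]
  [62, 43, ∞]
D(2):
  [∞, 43, 61]
  [75, ∞, 61]
  [62, 43, ∞]
D(3):
  [∞, 43, 61]
  [75, ∞, 61]
  [62, 43, ∞]
Answer: G* = [[∞, 43, 61], [75, ∞, 61], [62, 43, ∞]]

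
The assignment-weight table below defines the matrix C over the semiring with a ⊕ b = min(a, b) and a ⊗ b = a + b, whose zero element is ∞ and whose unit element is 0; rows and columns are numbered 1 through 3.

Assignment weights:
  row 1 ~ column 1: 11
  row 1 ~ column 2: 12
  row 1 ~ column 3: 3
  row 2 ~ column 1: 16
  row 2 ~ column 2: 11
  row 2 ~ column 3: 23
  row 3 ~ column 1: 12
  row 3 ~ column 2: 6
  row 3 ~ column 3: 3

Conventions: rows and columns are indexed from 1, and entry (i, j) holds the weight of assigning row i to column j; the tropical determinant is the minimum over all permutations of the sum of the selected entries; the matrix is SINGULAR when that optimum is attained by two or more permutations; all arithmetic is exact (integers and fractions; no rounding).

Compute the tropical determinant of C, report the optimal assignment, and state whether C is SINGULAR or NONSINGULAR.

σ = (1, 2, 3): 11 + 11 + 3 = 25
σ = (1, 3, 2): 11 + 23 + 6 = 40
σ = (2, 1, 3): 12 + 16 + 3 = 31
σ = (2, 3, 1): 12 + 23 + 12 = 47
σ = (3, 1, 2): 3 + 16 + 6 = 25
σ = (3, 2, 1): 3 + 11 + 12 = 26
Optimal value attained by: σ = (1, 2, 3).
Answer: det⊕(C) = 25; verdict: SINGULAR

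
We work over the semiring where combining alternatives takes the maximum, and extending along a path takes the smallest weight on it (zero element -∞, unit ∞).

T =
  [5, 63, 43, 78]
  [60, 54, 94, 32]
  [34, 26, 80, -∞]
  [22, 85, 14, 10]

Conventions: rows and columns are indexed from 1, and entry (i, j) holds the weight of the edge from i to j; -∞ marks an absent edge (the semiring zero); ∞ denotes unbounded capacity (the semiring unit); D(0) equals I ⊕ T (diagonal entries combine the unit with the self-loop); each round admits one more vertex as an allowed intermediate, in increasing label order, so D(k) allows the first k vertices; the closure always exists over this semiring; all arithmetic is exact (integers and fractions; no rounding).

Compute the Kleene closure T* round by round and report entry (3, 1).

D(0):
  [∞, 63, 43, 78]
  [60, ∞, 94, 32]
  [34, 26, ∞, -∞]
  [22, 85, 14, ∞]
D(1):
  [∞, 63, 43, 78]
  [60, ∞, 94, 60]
  [34, 34, ∞, 34]
  [22, 85, 22, ∞]
D(2):
  [∞, 63, 63, 78]
  [60, ∞, 94, 60]
  [34, 34, ∞, 34]
  [60, 85, 85, ∞]
D(3):
  [∞, 63, 63, 78]
  [60, ∞, 94, 60]
  [34, 34, ∞, 34]
  [60, 85, 85, ∞]
D(4):
  [∞, 78, 78, 78]
  [60, ∞, 94, 60]
  [34, 34, ∞, 34]
  [60, 85, 85, ∞]
Answer: T*[3][1] = 34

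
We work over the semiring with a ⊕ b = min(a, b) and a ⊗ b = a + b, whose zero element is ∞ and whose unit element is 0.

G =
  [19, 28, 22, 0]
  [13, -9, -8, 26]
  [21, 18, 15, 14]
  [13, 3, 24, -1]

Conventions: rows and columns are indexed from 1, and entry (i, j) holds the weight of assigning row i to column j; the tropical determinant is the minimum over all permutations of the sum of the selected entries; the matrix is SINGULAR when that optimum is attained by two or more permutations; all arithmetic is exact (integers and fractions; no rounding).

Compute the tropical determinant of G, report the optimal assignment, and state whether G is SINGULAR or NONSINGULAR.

σ = (1, 2, 3, 4): 19 + (-9) + 15 + (-1) = 24
σ = (1, 2, 4, 3): 19 + (-9) + 14 + 24 = 48
σ = (1, 3, 2, 4): 19 + (-8) + 18 + (-1) = 28
σ = (1, 3, 4, 2): 19 + (-8) + 14 + 3 = 28
σ = (1, 4, 2, 3): 19 + 26 + 18 + 24 = 87
σ = (1, 4, 3, 2): 19 + 26 + 15 + 3 = 63
σ = (2, 1, 3, 4): 28 + 13 + 15 + (-1) = 55
σ = (2, 1, 4, 3): 28 + 13 + 14 + 24 = 79
σ = (2, 3, 1, 4): 28 + (-8) + 21 + (-1) = 40
σ = (2, 3, 4, 1): 28 + (-8) + 14 + 13 = 47
σ = (2, 4, 1, 3): 28 + 26 + 21 + 24 = 99
σ = (2, 4, 3, 1): 28 + 26 + 15 + 13 = 82
σ = (3, 1, 2, 4): 22 + 13 + 18 + (-1) = 52
σ = (3, 1, 4, 2): 22 + 13 + 14 + 3 = 52
σ = (3, 2, 1, 4): 22 + (-9) + 21 + (-1) = 33
σ = (3, 2, 4, 1): 22 + (-9) + 14 + 13 = 40
σ = (3, 4, 1, 2): 22 + 26 + 21 + 3 = 72
σ = (3, 4, 2, 1): 22 + 26 + 18 + 13 = 79
σ = (4, 1, 2, 3): 0 + 13 + 18 + 24 = 55
σ = (4, 1, 3, 2): 0 + 13 + 15 + 3 = 31
σ = (4, 2, 1, 3): 0 + (-9) + 21 + 24 = 36
σ = (4, 2, 3, 1): 0 + (-9) + 15 + 13 = 19
σ = (4, 3, 1, 2): 0 + (-8) + 21 + 3 = 16
σ = (4, 3, 2, 1): 0 + (-8) + 18 + 13 = 23
Optimal value attained by: σ = (4, 3, 1, 2).
Answer: det⊕(G) = 16; verdict: NONSINGULAR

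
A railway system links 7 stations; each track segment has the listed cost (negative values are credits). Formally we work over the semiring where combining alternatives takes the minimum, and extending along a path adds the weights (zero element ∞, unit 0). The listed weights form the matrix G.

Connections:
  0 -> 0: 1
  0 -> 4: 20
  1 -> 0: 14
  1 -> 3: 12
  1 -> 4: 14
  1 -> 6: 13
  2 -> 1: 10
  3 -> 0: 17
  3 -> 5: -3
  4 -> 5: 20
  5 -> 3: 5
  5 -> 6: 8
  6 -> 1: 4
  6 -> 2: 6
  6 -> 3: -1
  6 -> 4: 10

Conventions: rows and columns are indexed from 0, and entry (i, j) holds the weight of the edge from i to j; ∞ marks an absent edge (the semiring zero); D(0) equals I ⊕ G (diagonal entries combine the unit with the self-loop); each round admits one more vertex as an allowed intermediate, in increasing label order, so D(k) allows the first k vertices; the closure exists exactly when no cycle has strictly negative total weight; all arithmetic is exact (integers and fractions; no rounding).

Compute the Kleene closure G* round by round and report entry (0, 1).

D(0):
  [0, ∞, ∞, ∞, 20, ∞, ∞]
  [14, 0, ∞, 12, 14, ∞, 13]
  [∞, 10, 0, ∞, ∞, ∞, ∞]
  [17, ∞, ∞, 0, ∞, -3, ∞]
  [∞, ∞, ∞, ∞, 0, 20, ∞]
  [∞, ∞, ∞, 5, ∞, 0, 8]
  [∞, 4, 6, -1, 10, ∞, 0]
D(1):
  [0, ∞, ∞, ∞, 20, ∞, ∞]
  [14, 0, ∞, 12, 14, ∞, 13]
  [∞, 10, 0, ∞, ∞, ∞, ∞]
  [17, ∞, ∞, 0, 37, -3, ∞]
  [∞, ∞, ∞, ∞, 0, 20, ∞]
  [∞, ∞, ∞, 5, ∞, 0, 8]
  [∞, 4, 6, -1, 10, ∞, 0]
D(2):
  [0, ∞, ∞, ∞, 20, ∞, ∞]
  [14, 0, ∞, 12, 14, ∞, 13]
  [24, 10, 0, 22, 24, ∞, 23]
  [17, ∞, ∞, 0, 37, -3, ∞]
  [∞, ∞, ∞, ∞, 0, 20, ∞]
  [∞, ∞, ∞, 5, ∞, 0, 8]
  [18, 4, 6, -1, 10, ∞, 0]
D(3):
  [0, ∞, ∞, ∞, 20, ∞, ∞]
  [14, 0, ∞, 12, 14, ∞, 13]
  [24, 10, 0, 22, 24, ∞, 23]
  [17, ∞, ∞, 0, 37, -3, ∞]
  [∞, ∞, ∞, ∞, 0, 20, ∞]
  [∞, ∞, ∞, 5, ∞, 0, 8]
  [18, 4, 6, -1, 10, ∞, 0]
D(4):
  [0, ∞, ∞, ∞, 20, ∞, ∞]
  [14, 0, ∞, 12, 14, 9, 13]
  [24, 10, 0, 22, 24, 19, 23]
  [17, ∞, ∞, 0, 37, -3, ∞]
  [∞, ∞, ∞, ∞, 0, 20, ∞]
  [22, ∞, ∞, 5, 42, 0, 8]
  [16, 4, 6, -1, 10, -4, 0]
D(5):
  [0, ∞, ∞, ∞, 20, 40, ∞]
  [14, 0, ∞, 12, 14, 9, 13]
  [24, 10, 0, 22, 24, 19, 23]
  [17, ∞, ∞, 0, 37, -3, ∞]
  [∞, ∞, ∞, ∞, 0, 20, ∞]
  [22, ∞, ∞, 5, 42, 0, 8]
  [16, 4, 6, -1, 10, -4, 0]
D(6):
  [0, ∞, ∞, 45, 20, 40, 48]
  [14, 0, ∞, 12, 14, 9, 13]
  [24, 10, 0, 22, 24, 19, 23]
  [17, ∞, ∞, 0, 37, -3, 5]
  [42, ∞, ∞, 25, 0, 20, 28]
  [22, ∞, ∞, 5, 42, 0, 8]
  [16, 4, 6, -1, 10, -4, 0]
D(7):
  [0, 52, 54, 45, 20, 40, 48]
  [14, 0, 19, 12, 14, 9, 13]
  [24, 10, 0, 22, 24, 19, 23]
  [17, 9, 11, 0, 15, -3, 5]
  [42, 32, 34, 25, 0, 20, 28]
  [22, 12, 14, 5, 18, 0, 8]
  [16, 4, 6, -1, 10, -4, 0]
Answer: G*[0][1] = 52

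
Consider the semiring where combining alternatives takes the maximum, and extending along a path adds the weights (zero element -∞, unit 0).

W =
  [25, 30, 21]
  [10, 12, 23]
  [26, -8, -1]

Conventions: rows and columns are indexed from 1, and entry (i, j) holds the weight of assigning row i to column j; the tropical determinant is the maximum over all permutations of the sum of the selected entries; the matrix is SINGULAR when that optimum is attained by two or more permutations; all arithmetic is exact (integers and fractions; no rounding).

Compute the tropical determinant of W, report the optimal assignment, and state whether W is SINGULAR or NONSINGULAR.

σ = (1, 2, 3): 25 + 12 + (-1) = 36
σ = (1, 3, 2): 25 + 23 + (-8) = 40
σ = (2, 1, 3): 30 + 10 + (-1) = 39
σ = (2, 3, 1): 30 + 23 + 26 = 79
σ = (3, 1, 2): 21 + 10 + (-8) = 23
σ = (3, 2, 1): 21 + 12 + 26 = 59
Optimal value attained by: σ = (2, 3, 1).
Answer: det⊕(W) = 79; verdict: NONSINGULAR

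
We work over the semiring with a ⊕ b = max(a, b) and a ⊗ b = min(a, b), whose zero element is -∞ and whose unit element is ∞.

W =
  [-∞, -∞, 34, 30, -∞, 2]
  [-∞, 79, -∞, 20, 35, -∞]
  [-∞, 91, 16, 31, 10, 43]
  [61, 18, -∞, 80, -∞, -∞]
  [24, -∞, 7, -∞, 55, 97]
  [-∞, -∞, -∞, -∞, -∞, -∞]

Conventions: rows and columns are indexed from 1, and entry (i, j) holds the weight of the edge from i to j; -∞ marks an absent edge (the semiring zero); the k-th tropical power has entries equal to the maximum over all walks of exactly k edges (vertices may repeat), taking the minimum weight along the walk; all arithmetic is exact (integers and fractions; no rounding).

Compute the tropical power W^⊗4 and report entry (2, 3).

W^⊗2:
  [30, 34, 16, 31, 10, 34]
  [24, 79, 7, 20, 35, 35]
  [31, 79, 16, 31, 35, 16]
  [61, 18, 34, 80, 18, 2]
  [24, 7, 24, 24, 55, 55]
  [-∞, -∞, -∞, -∞, -∞, -∞]
W^⊗3:
  [31, 34, 30, 31, 34, 16]
  [24, 79, 24, 24, 35, 35]
  [31, 79, 31, 31, 35, 35]
  [61, 34, 34, 80, 18, 34]
  [24, 24, 24, 24, 55, 55]
  [-∞, -∞, -∞, -∞, -∞, -∞]
W^⊗4:
  [31, 34, 31, 31, 34, 34]
  [24, 79, 24, 24, 35, 35]
  [31, 79, 31, 31, 35, 35]
  [61, 34, 34, 80, 34, 34]
  [24, 24, 24, 24, 55, 55]
  [-∞, -∞, -∞, -∞, -∞, -∞]
Key observation: the optimum is the walk 2->2->5->1->3, with weight 79 min 35 min 24 min 34 = 24.
Optimal value attained by: walk 2->2->5->1->3.
Answer: (W^⊗4)[2][3] = 24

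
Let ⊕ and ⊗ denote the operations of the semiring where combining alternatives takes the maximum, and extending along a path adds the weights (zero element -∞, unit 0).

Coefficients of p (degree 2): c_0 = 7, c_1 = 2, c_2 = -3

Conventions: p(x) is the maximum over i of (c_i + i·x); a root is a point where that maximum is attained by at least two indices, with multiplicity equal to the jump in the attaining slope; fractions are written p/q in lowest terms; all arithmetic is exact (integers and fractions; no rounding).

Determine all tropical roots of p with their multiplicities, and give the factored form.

hull edge (i=0, c=7) to (i=2, c=-3): slope -5, span 2
Factored form: p(x) = -3 ⊗ (x ⊕ 5) ⊗ (x ⊕ 5)
Answer: roots = 5 (mult 2)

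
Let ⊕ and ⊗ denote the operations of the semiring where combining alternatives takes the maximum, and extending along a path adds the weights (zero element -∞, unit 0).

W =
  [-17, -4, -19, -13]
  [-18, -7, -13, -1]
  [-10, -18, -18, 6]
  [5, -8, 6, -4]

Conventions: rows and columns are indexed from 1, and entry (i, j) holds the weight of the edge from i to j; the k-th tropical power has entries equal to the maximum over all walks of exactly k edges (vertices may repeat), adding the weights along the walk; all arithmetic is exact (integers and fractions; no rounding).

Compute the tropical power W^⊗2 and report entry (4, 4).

W^⊗2:
  [-8, -11, -7, -5]
  [4, -9, 5, -5]
  [11, -2, 12, 2]
  [1, 1, 2, 12]
Key observation: the optimum is the walk 4->3->4, with weight 6 + 6 = 12.
Optimal value attained by: walk 4->3->4.
Answer: (W^⊗2)[4][4] = 12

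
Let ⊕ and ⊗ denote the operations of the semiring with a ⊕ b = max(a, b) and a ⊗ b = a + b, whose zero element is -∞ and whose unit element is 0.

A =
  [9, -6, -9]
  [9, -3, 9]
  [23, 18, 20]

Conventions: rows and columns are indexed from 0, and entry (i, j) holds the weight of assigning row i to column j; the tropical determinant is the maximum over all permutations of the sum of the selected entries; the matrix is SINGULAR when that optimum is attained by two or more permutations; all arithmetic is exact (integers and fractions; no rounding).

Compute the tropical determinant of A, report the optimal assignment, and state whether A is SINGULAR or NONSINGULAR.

σ = (0, 1, 2): 9 + (-3) + 20 = 26
σ = (0, 2, 1): 9 + 9 + 18 = 36
σ = (1, 0, 2): (-6) + 9 + 20 = 23
σ = (1, 2, 0): (-6) + 9 + 23 = 26
σ = (2, 0, 1): (-9) + 9 + 18 = 18
σ = (2, 1, 0): (-9) + (-3) + 23 = 11
Optimal value attained by: σ = (0, 2, 1).
Answer: det⊕(A) = 36; verdict: NONSINGULAR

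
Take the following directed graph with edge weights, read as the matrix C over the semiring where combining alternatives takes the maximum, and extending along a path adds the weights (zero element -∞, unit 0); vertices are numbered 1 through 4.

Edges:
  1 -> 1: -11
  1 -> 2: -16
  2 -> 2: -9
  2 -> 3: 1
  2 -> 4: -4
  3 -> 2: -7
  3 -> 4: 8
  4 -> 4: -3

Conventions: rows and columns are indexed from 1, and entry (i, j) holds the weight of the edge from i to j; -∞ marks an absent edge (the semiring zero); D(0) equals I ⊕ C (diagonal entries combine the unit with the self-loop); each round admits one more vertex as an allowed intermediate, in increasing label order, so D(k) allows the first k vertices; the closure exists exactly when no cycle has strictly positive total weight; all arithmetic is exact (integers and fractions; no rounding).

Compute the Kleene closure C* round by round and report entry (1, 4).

D(0):
  [0, -16, -∞, -∞]
  [-∞, 0, 1, -4]
  [-∞, -7, 0, 8]
  [-∞, -∞, -∞, 0]
D(1):
  [0, -16, -∞, -∞]
  [-∞, 0, 1, -4]
  [-∞, -7, 0, 8]
  [-∞, -∞, -∞, 0]
D(2):
  [0, -16, -15, -20]
  [-∞, 0, 1, -4]
  [-∞, -7, 0, 8]
  [-∞, -∞, -∞, 0]
D(3):
  [0, -16, -15, -7]
  [-∞, 0, 1, 9]
  [-∞, -7, 0, 8]
  [-∞, -∞, -∞, 0]
D(4):
  [0, -16, -15, -7]
  [-∞, 0, 1, 9]
  [-∞, -7, 0, 8]
  [-∞, -∞, -∞, 0]
Answer: C*[1][4] = -7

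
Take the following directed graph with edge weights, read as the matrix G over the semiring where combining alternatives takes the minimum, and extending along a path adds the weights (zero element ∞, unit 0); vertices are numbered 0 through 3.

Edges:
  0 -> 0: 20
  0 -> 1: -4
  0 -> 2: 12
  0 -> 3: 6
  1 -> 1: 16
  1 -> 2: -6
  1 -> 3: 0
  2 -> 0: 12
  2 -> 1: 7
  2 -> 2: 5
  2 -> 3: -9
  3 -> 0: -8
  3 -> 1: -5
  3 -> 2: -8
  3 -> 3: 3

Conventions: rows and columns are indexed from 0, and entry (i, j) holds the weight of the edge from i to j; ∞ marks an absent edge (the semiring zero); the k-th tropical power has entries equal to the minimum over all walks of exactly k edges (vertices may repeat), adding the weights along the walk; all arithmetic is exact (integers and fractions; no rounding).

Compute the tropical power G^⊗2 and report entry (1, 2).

G^⊗2:
  [-2, 1, -10, -4]
  [-8, -5, -8, -15]
  [-17, -14, -17, -6]
  [-5, -12, -11, -17]
Key observation: the optimum is the walk 1->3->2, with weight 0 + (-8) = -8.
Optimal value attained by: walk 1->3->2.
Answer: (G^⊗2)[1][2] = -8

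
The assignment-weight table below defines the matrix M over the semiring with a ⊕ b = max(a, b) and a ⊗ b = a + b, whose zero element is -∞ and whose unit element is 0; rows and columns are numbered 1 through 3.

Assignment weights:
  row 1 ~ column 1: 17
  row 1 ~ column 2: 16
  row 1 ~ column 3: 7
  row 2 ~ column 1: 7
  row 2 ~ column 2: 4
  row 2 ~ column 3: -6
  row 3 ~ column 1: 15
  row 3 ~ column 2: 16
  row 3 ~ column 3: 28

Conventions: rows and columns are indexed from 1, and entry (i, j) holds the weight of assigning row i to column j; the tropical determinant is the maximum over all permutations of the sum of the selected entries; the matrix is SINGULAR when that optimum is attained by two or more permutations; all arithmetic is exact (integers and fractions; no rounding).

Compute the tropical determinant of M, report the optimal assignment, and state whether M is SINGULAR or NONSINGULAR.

σ = (1, 2, 3): 17 + 4 + 28 = 49
σ = (1, 3, 2): 17 + (-6) + 16 = 27
σ = (2, 1, 3): 16 + 7 + 28 = 51
σ = (2, 3, 1): 16 + (-6) + 15 = 25
σ = (3, 1, 2): 7 + 7 + 16 = 30
σ = (3, 2, 1): 7 + 4 + 15 = 26
Optimal value attained by: σ = (2, 1, 3).
Answer: det⊕(M) = 51; verdict: NONSINGULAR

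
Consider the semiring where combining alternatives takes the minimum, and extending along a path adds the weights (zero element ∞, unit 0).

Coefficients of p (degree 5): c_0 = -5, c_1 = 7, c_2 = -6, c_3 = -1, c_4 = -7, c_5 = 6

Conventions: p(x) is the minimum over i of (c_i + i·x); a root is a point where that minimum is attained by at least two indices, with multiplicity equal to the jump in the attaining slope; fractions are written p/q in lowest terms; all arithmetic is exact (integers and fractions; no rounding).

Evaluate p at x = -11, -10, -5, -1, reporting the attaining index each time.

p(-11) = min(-5+0·(-11)=-5, 7+1·(-11)=-4, -6+2·(-11)=-28, -1+3·(-11)=-34, -7+4·(-11)=-51, 6+5·(-11)=-49) = -51 (attained by i=4)
p(-10) = min(-5+0·(-10)=-5, 7+1·(-10)=-3, -6+2·(-10)=-26, -1+3·(-10)=-31, -7+4·(-10)=-47, 6+5·(-10)=-44) = -47 (attained by i=4)
p(-5) = min(-5+0·(-5)=-5, 7+1·(-5)=2, -6+2·(-5)=-16, -1+3·(-5)=-16, -7+4·(-5)=-27, 6+5·(-5)=-19) = -27 (attained by i=4)
p(-1) = min(-5+0·(-1)=-5, 7+1·(-1)=6, -6+2·(-1)=-8, -1+3·(-1)=-4, -7+4·(-1)=-11, 6+5·(-1)=1) = -11 (attained by i=4)
Answer: p(-11) = -51; p(-10) = -47; p(-5) = -27; p(-1) = -11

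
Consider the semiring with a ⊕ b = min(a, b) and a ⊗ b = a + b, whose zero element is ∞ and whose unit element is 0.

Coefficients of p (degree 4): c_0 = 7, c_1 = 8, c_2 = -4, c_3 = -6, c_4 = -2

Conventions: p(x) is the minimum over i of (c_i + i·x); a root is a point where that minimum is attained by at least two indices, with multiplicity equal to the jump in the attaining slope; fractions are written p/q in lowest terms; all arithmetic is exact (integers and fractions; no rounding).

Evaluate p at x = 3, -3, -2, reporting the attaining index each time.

p(3) = min(7+0·3=7, 8+1·3=11, -4+2·3=2, -6+3·3=3, -2+4·3=10) = 2 (attained by i=2)
p(-3) = min(7+0·(-3)=7, 8+1·(-3)=5, -4+2·(-3)=-10, -6+3·(-3)=-15, -2+4·(-3)=-14) = -15 (attained by i=3)
p(-2) = min(7+0·(-2)=7, 8+1·(-2)=6, -4+2·(-2)=-8, -6+3·(-2)=-12, -2+4·(-2)=-10) = -12 (attained by i=3)
Answer: p(3) = 2; p(-3) = -15; p(-2) = -12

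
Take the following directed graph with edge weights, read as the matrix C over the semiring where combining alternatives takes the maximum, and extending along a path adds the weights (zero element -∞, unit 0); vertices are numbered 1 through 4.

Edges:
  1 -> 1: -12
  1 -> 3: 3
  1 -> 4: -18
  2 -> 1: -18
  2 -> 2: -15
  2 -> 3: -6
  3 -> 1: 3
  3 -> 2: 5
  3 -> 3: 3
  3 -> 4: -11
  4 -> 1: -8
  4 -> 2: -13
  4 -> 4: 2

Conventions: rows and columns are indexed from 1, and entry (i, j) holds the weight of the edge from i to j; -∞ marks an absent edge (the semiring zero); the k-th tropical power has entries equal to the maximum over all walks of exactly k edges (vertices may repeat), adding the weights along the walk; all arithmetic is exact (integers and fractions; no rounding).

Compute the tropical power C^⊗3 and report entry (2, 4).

C^⊗2:
  [6, 8, 6, -8]
  [-3, -1, -3, -17]
  [6, 8, 6, -8]
  [-6, -11, -5, 4]
C^⊗3:
  [9, 11, 9, -5]
  [0, 2, 0, -14]
  [9, 11, 9, -5]
  [-2, 0, -2, 6]
Key observation: the optimum is the walk 2->3->3->4, with weight (-6) + 3 + (-11) = -14.
Optimal value attained by: walk 2->3->3->4.
Answer: (C^⊗3)[2][4] = -14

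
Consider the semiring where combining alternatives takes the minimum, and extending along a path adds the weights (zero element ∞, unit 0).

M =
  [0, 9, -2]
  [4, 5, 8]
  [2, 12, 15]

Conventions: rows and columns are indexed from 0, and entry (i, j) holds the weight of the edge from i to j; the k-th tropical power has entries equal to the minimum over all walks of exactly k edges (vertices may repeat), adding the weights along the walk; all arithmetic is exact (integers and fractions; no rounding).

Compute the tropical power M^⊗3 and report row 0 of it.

M^⊗2:
  [0, 9, -2]
  [4, 10, 2]
  [2, 11, 0]
M^⊗3:
  [0, 9, -2]
  [4, 13, 2]
  [2, 11, 0]
Answer: row 0 of M^⊗3 = [0, 9, -2]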